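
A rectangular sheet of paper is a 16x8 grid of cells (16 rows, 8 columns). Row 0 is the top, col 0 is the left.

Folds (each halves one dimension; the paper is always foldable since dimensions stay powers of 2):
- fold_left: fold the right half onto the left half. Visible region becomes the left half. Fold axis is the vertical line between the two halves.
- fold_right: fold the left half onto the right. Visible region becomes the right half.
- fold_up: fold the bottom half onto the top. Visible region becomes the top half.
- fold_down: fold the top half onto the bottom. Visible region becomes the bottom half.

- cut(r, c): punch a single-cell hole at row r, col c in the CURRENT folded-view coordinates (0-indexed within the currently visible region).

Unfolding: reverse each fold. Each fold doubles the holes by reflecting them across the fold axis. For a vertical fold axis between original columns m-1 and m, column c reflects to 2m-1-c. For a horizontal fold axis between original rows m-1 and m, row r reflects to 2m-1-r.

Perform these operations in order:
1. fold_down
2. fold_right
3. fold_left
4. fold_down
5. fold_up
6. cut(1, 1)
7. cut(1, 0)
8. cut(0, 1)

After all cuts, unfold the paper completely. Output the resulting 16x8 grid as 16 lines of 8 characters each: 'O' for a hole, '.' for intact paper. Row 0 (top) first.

Answer: .OO..OO.
OOOOOOOO
OOOOOOOO
.OO..OO.
.OO..OO.
OOOOOOOO
OOOOOOOO
.OO..OO.
.OO..OO.
OOOOOOOO
OOOOOOOO
.OO..OO.
.OO..OO.
OOOOOOOO
OOOOOOOO
.OO..OO.

Derivation:
Op 1 fold_down: fold axis h@8; visible region now rows[8,16) x cols[0,8) = 8x8
Op 2 fold_right: fold axis v@4; visible region now rows[8,16) x cols[4,8) = 8x4
Op 3 fold_left: fold axis v@6; visible region now rows[8,16) x cols[4,6) = 8x2
Op 4 fold_down: fold axis h@12; visible region now rows[12,16) x cols[4,6) = 4x2
Op 5 fold_up: fold axis h@14; visible region now rows[12,14) x cols[4,6) = 2x2
Op 6 cut(1, 1): punch at orig (13,5); cuts so far [(13, 5)]; region rows[12,14) x cols[4,6) = 2x2
Op 7 cut(1, 0): punch at orig (13,4); cuts so far [(13, 4), (13, 5)]; region rows[12,14) x cols[4,6) = 2x2
Op 8 cut(0, 1): punch at orig (12,5); cuts so far [(12, 5), (13, 4), (13, 5)]; region rows[12,14) x cols[4,6) = 2x2
Unfold 1 (reflect across h@14): 6 holes -> [(12, 5), (13, 4), (13, 5), (14, 4), (14, 5), (15, 5)]
Unfold 2 (reflect across h@12): 12 holes -> [(8, 5), (9, 4), (9, 5), (10, 4), (10, 5), (11, 5), (12, 5), (13, 4), (13, 5), (14, 4), (14, 5), (15, 5)]
Unfold 3 (reflect across v@6): 24 holes -> [(8, 5), (8, 6), (9, 4), (9, 5), (9, 6), (9, 7), (10, 4), (10, 5), (10, 6), (10, 7), (11, 5), (11, 6), (12, 5), (12, 6), (13, 4), (13, 5), (13, 6), (13, 7), (14, 4), (14, 5), (14, 6), (14, 7), (15, 5), (15, 6)]
Unfold 4 (reflect across v@4): 48 holes -> [(8, 1), (8, 2), (8, 5), (8, 6), (9, 0), (9, 1), (9, 2), (9, 3), (9, 4), (9, 5), (9, 6), (9, 7), (10, 0), (10, 1), (10, 2), (10, 3), (10, 4), (10, 5), (10, 6), (10, 7), (11, 1), (11, 2), (11, 5), (11, 6), (12, 1), (12, 2), (12, 5), (12, 6), (13, 0), (13, 1), (13, 2), (13, 3), (13, 4), (13, 5), (13, 6), (13, 7), (14, 0), (14, 1), (14, 2), (14, 3), (14, 4), (14, 5), (14, 6), (14, 7), (15, 1), (15, 2), (15, 5), (15, 6)]
Unfold 5 (reflect across h@8): 96 holes -> [(0, 1), (0, 2), (0, 5), (0, 6), (1, 0), (1, 1), (1, 2), (1, 3), (1, 4), (1, 5), (1, 6), (1, 7), (2, 0), (2, 1), (2, 2), (2, 3), (2, 4), (2, 5), (2, 6), (2, 7), (3, 1), (3, 2), (3, 5), (3, 6), (4, 1), (4, 2), (4, 5), (4, 6), (5, 0), (5, 1), (5, 2), (5, 3), (5, 4), (5, 5), (5, 6), (5, 7), (6, 0), (6, 1), (6, 2), (6, 3), (6, 4), (6, 5), (6, 6), (6, 7), (7, 1), (7, 2), (7, 5), (7, 6), (8, 1), (8, 2), (8, 5), (8, 6), (9, 0), (9, 1), (9, 2), (9, 3), (9, 4), (9, 5), (9, 6), (9, 7), (10, 0), (10, 1), (10, 2), (10, 3), (10, 4), (10, 5), (10, 6), (10, 7), (11, 1), (11, 2), (11, 5), (11, 6), (12, 1), (12, 2), (12, 5), (12, 6), (13, 0), (13, 1), (13, 2), (13, 3), (13, 4), (13, 5), (13, 6), (13, 7), (14, 0), (14, 1), (14, 2), (14, 3), (14, 4), (14, 5), (14, 6), (14, 7), (15, 1), (15, 2), (15, 5), (15, 6)]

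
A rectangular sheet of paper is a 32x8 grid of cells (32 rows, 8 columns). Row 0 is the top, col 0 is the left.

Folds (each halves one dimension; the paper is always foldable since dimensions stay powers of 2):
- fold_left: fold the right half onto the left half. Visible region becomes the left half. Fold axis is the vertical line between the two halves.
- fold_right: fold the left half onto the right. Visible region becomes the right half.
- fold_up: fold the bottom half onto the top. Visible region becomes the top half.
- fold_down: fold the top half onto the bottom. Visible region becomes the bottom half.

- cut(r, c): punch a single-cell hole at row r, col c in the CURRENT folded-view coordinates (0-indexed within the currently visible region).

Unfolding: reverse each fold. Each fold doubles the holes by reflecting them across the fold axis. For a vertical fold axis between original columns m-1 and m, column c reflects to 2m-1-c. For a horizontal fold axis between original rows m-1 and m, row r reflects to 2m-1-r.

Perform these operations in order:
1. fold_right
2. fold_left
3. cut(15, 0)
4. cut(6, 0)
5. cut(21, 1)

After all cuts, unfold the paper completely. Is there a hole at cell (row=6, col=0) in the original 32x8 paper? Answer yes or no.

Answer: yes

Derivation:
Op 1 fold_right: fold axis v@4; visible region now rows[0,32) x cols[4,8) = 32x4
Op 2 fold_left: fold axis v@6; visible region now rows[0,32) x cols[4,6) = 32x2
Op 3 cut(15, 0): punch at orig (15,4); cuts so far [(15, 4)]; region rows[0,32) x cols[4,6) = 32x2
Op 4 cut(6, 0): punch at orig (6,4); cuts so far [(6, 4), (15, 4)]; region rows[0,32) x cols[4,6) = 32x2
Op 5 cut(21, 1): punch at orig (21,5); cuts so far [(6, 4), (15, 4), (21, 5)]; region rows[0,32) x cols[4,6) = 32x2
Unfold 1 (reflect across v@6): 6 holes -> [(6, 4), (6, 7), (15, 4), (15, 7), (21, 5), (21, 6)]
Unfold 2 (reflect across v@4): 12 holes -> [(6, 0), (6, 3), (6, 4), (6, 7), (15, 0), (15, 3), (15, 4), (15, 7), (21, 1), (21, 2), (21, 5), (21, 6)]
Holes: [(6, 0), (6, 3), (6, 4), (6, 7), (15, 0), (15, 3), (15, 4), (15, 7), (21, 1), (21, 2), (21, 5), (21, 6)]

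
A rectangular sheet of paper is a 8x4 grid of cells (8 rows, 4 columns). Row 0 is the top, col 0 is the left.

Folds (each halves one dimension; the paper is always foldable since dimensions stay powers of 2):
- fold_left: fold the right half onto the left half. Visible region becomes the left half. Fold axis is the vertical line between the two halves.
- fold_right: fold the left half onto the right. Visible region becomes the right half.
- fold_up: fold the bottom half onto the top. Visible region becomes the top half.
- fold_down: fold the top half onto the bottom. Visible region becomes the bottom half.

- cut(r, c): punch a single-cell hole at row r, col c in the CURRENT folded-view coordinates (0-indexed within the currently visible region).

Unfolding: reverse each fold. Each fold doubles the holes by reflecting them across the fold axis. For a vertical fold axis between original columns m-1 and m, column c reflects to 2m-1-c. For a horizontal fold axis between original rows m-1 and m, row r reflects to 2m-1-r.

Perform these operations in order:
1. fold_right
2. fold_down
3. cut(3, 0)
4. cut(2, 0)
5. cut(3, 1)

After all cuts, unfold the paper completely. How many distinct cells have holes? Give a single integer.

Answer: 12

Derivation:
Op 1 fold_right: fold axis v@2; visible region now rows[0,8) x cols[2,4) = 8x2
Op 2 fold_down: fold axis h@4; visible region now rows[4,8) x cols[2,4) = 4x2
Op 3 cut(3, 0): punch at orig (7,2); cuts so far [(7, 2)]; region rows[4,8) x cols[2,4) = 4x2
Op 4 cut(2, 0): punch at orig (6,2); cuts so far [(6, 2), (7, 2)]; region rows[4,8) x cols[2,4) = 4x2
Op 5 cut(3, 1): punch at orig (7,3); cuts so far [(6, 2), (7, 2), (7, 3)]; region rows[4,8) x cols[2,4) = 4x2
Unfold 1 (reflect across h@4): 6 holes -> [(0, 2), (0, 3), (1, 2), (6, 2), (7, 2), (7, 3)]
Unfold 2 (reflect across v@2): 12 holes -> [(0, 0), (0, 1), (0, 2), (0, 3), (1, 1), (1, 2), (6, 1), (6, 2), (7, 0), (7, 1), (7, 2), (7, 3)]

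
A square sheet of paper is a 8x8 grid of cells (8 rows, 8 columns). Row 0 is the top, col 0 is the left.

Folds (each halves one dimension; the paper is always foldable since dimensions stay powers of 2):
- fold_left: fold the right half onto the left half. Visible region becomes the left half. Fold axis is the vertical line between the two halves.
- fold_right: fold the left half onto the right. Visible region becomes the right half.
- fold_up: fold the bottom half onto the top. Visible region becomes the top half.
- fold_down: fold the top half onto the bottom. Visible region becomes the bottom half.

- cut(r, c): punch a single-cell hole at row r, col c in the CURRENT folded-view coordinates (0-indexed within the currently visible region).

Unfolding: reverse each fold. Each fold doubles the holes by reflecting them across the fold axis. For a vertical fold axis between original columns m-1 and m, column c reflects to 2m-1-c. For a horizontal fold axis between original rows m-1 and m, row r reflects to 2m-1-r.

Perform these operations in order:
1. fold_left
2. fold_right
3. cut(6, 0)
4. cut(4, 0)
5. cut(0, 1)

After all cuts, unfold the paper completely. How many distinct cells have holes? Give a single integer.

Op 1 fold_left: fold axis v@4; visible region now rows[0,8) x cols[0,4) = 8x4
Op 2 fold_right: fold axis v@2; visible region now rows[0,8) x cols[2,4) = 8x2
Op 3 cut(6, 0): punch at orig (6,2); cuts so far [(6, 2)]; region rows[0,8) x cols[2,4) = 8x2
Op 4 cut(4, 0): punch at orig (4,2); cuts so far [(4, 2), (6, 2)]; region rows[0,8) x cols[2,4) = 8x2
Op 5 cut(0, 1): punch at orig (0,3); cuts so far [(0, 3), (4, 2), (6, 2)]; region rows[0,8) x cols[2,4) = 8x2
Unfold 1 (reflect across v@2): 6 holes -> [(0, 0), (0, 3), (4, 1), (4, 2), (6, 1), (6, 2)]
Unfold 2 (reflect across v@4): 12 holes -> [(0, 0), (0, 3), (0, 4), (0, 7), (4, 1), (4, 2), (4, 5), (4, 6), (6, 1), (6, 2), (6, 5), (6, 6)]

Answer: 12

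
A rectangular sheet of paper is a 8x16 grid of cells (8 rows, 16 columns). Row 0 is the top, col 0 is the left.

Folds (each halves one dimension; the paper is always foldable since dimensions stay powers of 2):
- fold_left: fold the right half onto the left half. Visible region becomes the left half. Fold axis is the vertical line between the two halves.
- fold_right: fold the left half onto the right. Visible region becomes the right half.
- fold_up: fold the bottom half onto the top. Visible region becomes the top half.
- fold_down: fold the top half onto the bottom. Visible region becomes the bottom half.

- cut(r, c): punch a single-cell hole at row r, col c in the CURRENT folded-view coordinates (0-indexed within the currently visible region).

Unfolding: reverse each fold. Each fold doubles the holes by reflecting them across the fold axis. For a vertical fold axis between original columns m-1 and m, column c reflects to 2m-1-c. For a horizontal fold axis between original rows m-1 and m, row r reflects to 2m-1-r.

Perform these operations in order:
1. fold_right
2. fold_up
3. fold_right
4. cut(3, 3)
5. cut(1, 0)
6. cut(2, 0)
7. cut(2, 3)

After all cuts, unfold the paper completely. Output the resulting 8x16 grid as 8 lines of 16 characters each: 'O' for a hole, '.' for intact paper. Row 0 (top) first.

Op 1 fold_right: fold axis v@8; visible region now rows[0,8) x cols[8,16) = 8x8
Op 2 fold_up: fold axis h@4; visible region now rows[0,4) x cols[8,16) = 4x8
Op 3 fold_right: fold axis v@12; visible region now rows[0,4) x cols[12,16) = 4x4
Op 4 cut(3, 3): punch at orig (3,15); cuts so far [(3, 15)]; region rows[0,4) x cols[12,16) = 4x4
Op 5 cut(1, 0): punch at orig (1,12); cuts so far [(1, 12), (3, 15)]; region rows[0,4) x cols[12,16) = 4x4
Op 6 cut(2, 0): punch at orig (2,12); cuts so far [(1, 12), (2, 12), (3, 15)]; region rows[0,4) x cols[12,16) = 4x4
Op 7 cut(2, 3): punch at orig (2,15); cuts so far [(1, 12), (2, 12), (2, 15), (3, 15)]; region rows[0,4) x cols[12,16) = 4x4
Unfold 1 (reflect across v@12): 8 holes -> [(1, 11), (1, 12), (2, 8), (2, 11), (2, 12), (2, 15), (3, 8), (3, 15)]
Unfold 2 (reflect across h@4): 16 holes -> [(1, 11), (1, 12), (2, 8), (2, 11), (2, 12), (2, 15), (3, 8), (3, 15), (4, 8), (4, 15), (5, 8), (5, 11), (5, 12), (5, 15), (6, 11), (6, 12)]
Unfold 3 (reflect across v@8): 32 holes -> [(1, 3), (1, 4), (1, 11), (1, 12), (2, 0), (2, 3), (2, 4), (2, 7), (2, 8), (2, 11), (2, 12), (2, 15), (3, 0), (3, 7), (3, 8), (3, 15), (4, 0), (4, 7), (4, 8), (4, 15), (5, 0), (5, 3), (5, 4), (5, 7), (5, 8), (5, 11), (5, 12), (5, 15), (6, 3), (6, 4), (6, 11), (6, 12)]

Answer: ................
...OO......OO...
O..OO..OO..OO..O
O......OO......O
O......OO......O
O..OO..OO..OO..O
...OO......OO...
................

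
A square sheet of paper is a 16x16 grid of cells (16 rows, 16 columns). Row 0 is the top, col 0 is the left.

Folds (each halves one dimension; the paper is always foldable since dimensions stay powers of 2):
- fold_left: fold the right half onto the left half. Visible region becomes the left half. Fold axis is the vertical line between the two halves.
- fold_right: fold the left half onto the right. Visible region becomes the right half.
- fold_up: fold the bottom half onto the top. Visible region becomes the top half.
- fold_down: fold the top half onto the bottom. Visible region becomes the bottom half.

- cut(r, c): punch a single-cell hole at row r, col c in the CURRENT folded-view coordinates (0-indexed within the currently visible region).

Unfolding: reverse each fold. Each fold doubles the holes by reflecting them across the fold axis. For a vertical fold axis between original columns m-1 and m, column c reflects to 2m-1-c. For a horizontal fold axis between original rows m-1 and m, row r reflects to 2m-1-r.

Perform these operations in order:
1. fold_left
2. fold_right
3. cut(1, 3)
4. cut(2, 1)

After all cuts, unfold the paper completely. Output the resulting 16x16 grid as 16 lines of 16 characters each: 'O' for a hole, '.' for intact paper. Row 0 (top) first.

Answer: ................
O......OO......O
..O..O....O..O..
................
................
................
................
................
................
................
................
................
................
................
................
................

Derivation:
Op 1 fold_left: fold axis v@8; visible region now rows[0,16) x cols[0,8) = 16x8
Op 2 fold_right: fold axis v@4; visible region now rows[0,16) x cols[4,8) = 16x4
Op 3 cut(1, 3): punch at orig (1,7); cuts so far [(1, 7)]; region rows[0,16) x cols[4,8) = 16x4
Op 4 cut(2, 1): punch at orig (2,5); cuts so far [(1, 7), (2, 5)]; region rows[0,16) x cols[4,8) = 16x4
Unfold 1 (reflect across v@4): 4 holes -> [(1, 0), (1, 7), (2, 2), (2, 5)]
Unfold 2 (reflect across v@8): 8 holes -> [(1, 0), (1, 7), (1, 8), (1, 15), (2, 2), (2, 5), (2, 10), (2, 13)]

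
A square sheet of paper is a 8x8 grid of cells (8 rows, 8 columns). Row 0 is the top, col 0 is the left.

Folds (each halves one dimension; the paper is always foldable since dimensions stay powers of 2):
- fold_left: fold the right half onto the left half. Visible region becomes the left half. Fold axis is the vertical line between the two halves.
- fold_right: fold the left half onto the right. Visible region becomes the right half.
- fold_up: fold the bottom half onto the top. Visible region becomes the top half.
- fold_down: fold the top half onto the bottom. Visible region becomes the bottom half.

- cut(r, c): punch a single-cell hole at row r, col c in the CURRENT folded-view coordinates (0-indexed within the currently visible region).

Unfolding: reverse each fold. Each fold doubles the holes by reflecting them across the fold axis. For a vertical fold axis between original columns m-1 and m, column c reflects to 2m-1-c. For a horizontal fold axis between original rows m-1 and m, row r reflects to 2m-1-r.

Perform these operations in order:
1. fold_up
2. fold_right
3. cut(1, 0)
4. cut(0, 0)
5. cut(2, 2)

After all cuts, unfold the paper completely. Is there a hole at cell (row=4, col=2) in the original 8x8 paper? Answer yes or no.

Answer: no

Derivation:
Op 1 fold_up: fold axis h@4; visible region now rows[0,4) x cols[0,8) = 4x8
Op 2 fold_right: fold axis v@4; visible region now rows[0,4) x cols[4,8) = 4x4
Op 3 cut(1, 0): punch at orig (1,4); cuts so far [(1, 4)]; region rows[0,4) x cols[4,8) = 4x4
Op 4 cut(0, 0): punch at orig (0,4); cuts so far [(0, 4), (1, 4)]; region rows[0,4) x cols[4,8) = 4x4
Op 5 cut(2, 2): punch at orig (2,6); cuts so far [(0, 4), (1, 4), (2, 6)]; region rows[0,4) x cols[4,8) = 4x4
Unfold 1 (reflect across v@4): 6 holes -> [(0, 3), (0, 4), (1, 3), (1, 4), (2, 1), (2, 6)]
Unfold 2 (reflect across h@4): 12 holes -> [(0, 3), (0, 4), (1, 3), (1, 4), (2, 1), (2, 6), (5, 1), (5, 6), (6, 3), (6, 4), (7, 3), (7, 4)]
Holes: [(0, 3), (0, 4), (1, 3), (1, 4), (2, 1), (2, 6), (5, 1), (5, 6), (6, 3), (6, 4), (7, 3), (7, 4)]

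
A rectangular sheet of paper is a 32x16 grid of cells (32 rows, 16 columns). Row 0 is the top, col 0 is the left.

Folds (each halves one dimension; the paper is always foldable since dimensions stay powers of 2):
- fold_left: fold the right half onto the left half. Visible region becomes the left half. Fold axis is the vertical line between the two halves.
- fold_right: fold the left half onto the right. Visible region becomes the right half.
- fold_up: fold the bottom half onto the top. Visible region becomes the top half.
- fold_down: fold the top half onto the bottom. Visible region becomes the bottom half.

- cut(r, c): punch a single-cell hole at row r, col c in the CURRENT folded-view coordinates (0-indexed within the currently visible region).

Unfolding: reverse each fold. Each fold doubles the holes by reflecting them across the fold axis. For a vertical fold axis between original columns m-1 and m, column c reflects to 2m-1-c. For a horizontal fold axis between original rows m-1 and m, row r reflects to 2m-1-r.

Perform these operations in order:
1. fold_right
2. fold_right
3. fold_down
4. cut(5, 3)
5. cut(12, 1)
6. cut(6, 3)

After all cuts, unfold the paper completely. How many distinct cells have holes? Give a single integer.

Answer: 24

Derivation:
Op 1 fold_right: fold axis v@8; visible region now rows[0,32) x cols[8,16) = 32x8
Op 2 fold_right: fold axis v@12; visible region now rows[0,32) x cols[12,16) = 32x4
Op 3 fold_down: fold axis h@16; visible region now rows[16,32) x cols[12,16) = 16x4
Op 4 cut(5, 3): punch at orig (21,15); cuts so far [(21, 15)]; region rows[16,32) x cols[12,16) = 16x4
Op 5 cut(12, 1): punch at orig (28,13); cuts so far [(21, 15), (28, 13)]; region rows[16,32) x cols[12,16) = 16x4
Op 6 cut(6, 3): punch at orig (22,15); cuts so far [(21, 15), (22, 15), (28, 13)]; region rows[16,32) x cols[12,16) = 16x4
Unfold 1 (reflect across h@16): 6 holes -> [(3, 13), (9, 15), (10, 15), (21, 15), (22, 15), (28, 13)]
Unfold 2 (reflect across v@12): 12 holes -> [(3, 10), (3, 13), (9, 8), (9, 15), (10, 8), (10, 15), (21, 8), (21, 15), (22, 8), (22, 15), (28, 10), (28, 13)]
Unfold 3 (reflect across v@8): 24 holes -> [(3, 2), (3, 5), (3, 10), (3, 13), (9, 0), (9, 7), (9, 8), (9, 15), (10, 0), (10, 7), (10, 8), (10, 15), (21, 0), (21, 7), (21, 8), (21, 15), (22, 0), (22, 7), (22, 8), (22, 15), (28, 2), (28, 5), (28, 10), (28, 13)]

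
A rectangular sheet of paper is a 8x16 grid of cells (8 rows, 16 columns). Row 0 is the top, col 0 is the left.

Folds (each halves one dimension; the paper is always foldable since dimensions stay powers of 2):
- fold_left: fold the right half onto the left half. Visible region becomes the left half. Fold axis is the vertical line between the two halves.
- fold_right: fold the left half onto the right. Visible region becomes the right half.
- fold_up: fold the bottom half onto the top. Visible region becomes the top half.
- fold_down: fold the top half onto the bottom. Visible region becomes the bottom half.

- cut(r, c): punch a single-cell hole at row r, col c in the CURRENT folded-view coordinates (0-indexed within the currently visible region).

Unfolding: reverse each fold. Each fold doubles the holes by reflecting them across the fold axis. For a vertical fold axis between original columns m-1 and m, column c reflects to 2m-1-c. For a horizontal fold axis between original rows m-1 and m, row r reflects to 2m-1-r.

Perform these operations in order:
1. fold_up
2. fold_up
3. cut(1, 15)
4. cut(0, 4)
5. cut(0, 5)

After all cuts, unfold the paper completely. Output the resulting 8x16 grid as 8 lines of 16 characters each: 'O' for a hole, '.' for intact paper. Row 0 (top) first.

Answer: ....OO..........
...............O
...............O
....OO..........
....OO..........
...............O
...............O
....OO..........

Derivation:
Op 1 fold_up: fold axis h@4; visible region now rows[0,4) x cols[0,16) = 4x16
Op 2 fold_up: fold axis h@2; visible region now rows[0,2) x cols[0,16) = 2x16
Op 3 cut(1, 15): punch at orig (1,15); cuts so far [(1, 15)]; region rows[0,2) x cols[0,16) = 2x16
Op 4 cut(0, 4): punch at orig (0,4); cuts so far [(0, 4), (1, 15)]; region rows[0,2) x cols[0,16) = 2x16
Op 5 cut(0, 5): punch at orig (0,5); cuts so far [(0, 4), (0, 5), (1, 15)]; region rows[0,2) x cols[0,16) = 2x16
Unfold 1 (reflect across h@2): 6 holes -> [(0, 4), (0, 5), (1, 15), (2, 15), (3, 4), (3, 5)]
Unfold 2 (reflect across h@4): 12 holes -> [(0, 4), (0, 5), (1, 15), (2, 15), (3, 4), (3, 5), (4, 4), (4, 5), (5, 15), (6, 15), (7, 4), (7, 5)]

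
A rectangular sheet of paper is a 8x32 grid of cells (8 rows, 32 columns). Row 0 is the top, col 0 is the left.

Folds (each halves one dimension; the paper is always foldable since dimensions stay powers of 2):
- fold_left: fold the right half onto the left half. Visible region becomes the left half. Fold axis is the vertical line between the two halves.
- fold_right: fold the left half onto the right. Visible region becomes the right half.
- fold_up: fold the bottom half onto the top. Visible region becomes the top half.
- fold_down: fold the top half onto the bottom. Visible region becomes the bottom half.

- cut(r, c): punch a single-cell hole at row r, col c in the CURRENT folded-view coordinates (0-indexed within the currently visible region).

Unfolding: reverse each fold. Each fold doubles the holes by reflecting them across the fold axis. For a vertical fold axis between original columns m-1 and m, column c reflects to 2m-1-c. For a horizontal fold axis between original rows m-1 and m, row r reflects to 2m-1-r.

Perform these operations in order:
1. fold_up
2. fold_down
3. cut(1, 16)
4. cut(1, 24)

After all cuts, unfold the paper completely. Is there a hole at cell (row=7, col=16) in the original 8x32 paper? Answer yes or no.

Answer: yes

Derivation:
Op 1 fold_up: fold axis h@4; visible region now rows[0,4) x cols[0,32) = 4x32
Op 2 fold_down: fold axis h@2; visible region now rows[2,4) x cols[0,32) = 2x32
Op 3 cut(1, 16): punch at orig (3,16); cuts so far [(3, 16)]; region rows[2,4) x cols[0,32) = 2x32
Op 4 cut(1, 24): punch at orig (3,24); cuts so far [(3, 16), (3, 24)]; region rows[2,4) x cols[0,32) = 2x32
Unfold 1 (reflect across h@2): 4 holes -> [(0, 16), (0, 24), (3, 16), (3, 24)]
Unfold 2 (reflect across h@4): 8 holes -> [(0, 16), (0, 24), (3, 16), (3, 24), (4, 16), (4, 24), (7, 16), (7, 24)]
Holes: [(0, 16), (0, 24), (3, 16), (3, 24), (4, 16), (4, 24), (7, 16), (7, 24)]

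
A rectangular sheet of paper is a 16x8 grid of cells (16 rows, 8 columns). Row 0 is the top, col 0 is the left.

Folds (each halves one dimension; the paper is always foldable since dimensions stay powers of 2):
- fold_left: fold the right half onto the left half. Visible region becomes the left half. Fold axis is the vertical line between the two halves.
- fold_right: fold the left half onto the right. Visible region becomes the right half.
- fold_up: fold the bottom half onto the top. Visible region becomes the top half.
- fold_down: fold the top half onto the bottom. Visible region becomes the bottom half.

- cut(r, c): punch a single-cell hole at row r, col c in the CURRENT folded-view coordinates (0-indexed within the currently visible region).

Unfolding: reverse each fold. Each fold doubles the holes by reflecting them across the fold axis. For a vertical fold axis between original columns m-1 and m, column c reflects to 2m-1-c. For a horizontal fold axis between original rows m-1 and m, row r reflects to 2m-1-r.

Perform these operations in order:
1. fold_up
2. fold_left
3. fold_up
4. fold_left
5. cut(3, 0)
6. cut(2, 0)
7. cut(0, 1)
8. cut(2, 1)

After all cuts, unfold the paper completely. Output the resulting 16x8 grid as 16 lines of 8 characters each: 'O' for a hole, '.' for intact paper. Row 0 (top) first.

Answer: .OO..OO.
........
OOOOOOOO
O..OO..O
O..OO..O
OOOOOOOO
........
.OO..OO.
.OO..OO.
........
OOOOOOOO
O..OO..O
O..OO..O
OOOOOOOO
........
.OO..OO.

Derivation:
Op 1 fold_up: fold axis h@8; visible region now rows[0,8) x cols[0,8) = 8x8
Op 2 fold_left: fold axis v@4; visible region now rows[0,8) x cols[0,4) = 8x4
Op 3 fold_up: fold axis h@4; visible region now rows[0,4) x cols[0,4) = 4x4
Op 4 fold_left: fold axis v@2; visible region now rows[0,4) x cols[0,2) = 4x2
Op 5 cut(3, 0): punch at orig (3,0); cuts so far [(3, 0)]; region rows[0,4) x cols[0,2) = 4x2
Op 6 cut(2, 0): punch at orig (2,0); cuts so far [(2, 0), (3, 0)]; region rows[0,4) x cols[0,2) = 4x2
Op 7 cut(0, 1): punch at orig (0,1); cuts so far [(0, 1), (2, 0), (3, 0)]; region rows[0,4) x cols[0,2) = 4x2
Op 8 cut(2, 1): punch at orig (2,1); cuts so far [(0, 1), (2, 0), (2, 1), (3, 0)]; region rows[0,4) x cols[0,2) = 4x2
Unfold 1 (reflect across v@2): 8 holes -> [(0, 1), (0, 2), (2, 0), (2, 1), (2, 2), (2, 3), (3, 0), (3, 3)]
Unfold 2 (reflect across h@4): 16 holes -> [(0, 1), (0, 2), (2, 0), (2, 1), (2, 2), (2, 3), (3, 0), (3, 3), (4, 0), (4, 3), (5, 0), (5, 1), (5, 2), (5, 3), (7, 1), (7, 2)]
Unfold 3 (reflect across v@4): 32 holes -> [(0, 1), (0, 2), (0, 5), (0, 6), (2, 0), (2, 1), (2, 2), (2, 3), (2, 4), (2, 5), (2, 6), (2, 7), (3, 0), (3, 3), (3, 4), (3, 7), (4, 0), (4, 3), (4, 4), (4, 7), (5, 0), (5, 1), (5, 2), (5, 3), (5, 4), (5, 5), (5, 6), (5, 7), (7, 1), (7, 2), (7, 5), (7, 6)]
Unfold 4 (reflect across h@8): 64 holes -> [(0, 1), (0, 2), (0, 5), (0, 6), (2, 0), (2, 1), (2, 2), (2, 3), (2, 4), (2, 5), (2, 6), (2, 7), (3, 0), (3, 3), (3, 4), (3, 7), (4, 0), (4, 3), (4, 4), (4, 7), (5, 0), (5, 1), (5, 2), (5, 3), (5, 4), (5, 5), (5, 6), (5, 7), (7, 1), (7, 2), (7, 5), (7, 6), (8, 1), (8, 2), (8, 5), (8, 6), (10, 0), (10, 1), (10, 2), (10, 3), (10, 4), (10, 5), (10, 6), (10, 7), (11, 0), (11, 3), (11, 4), (11, 7), (12, 0), (12, 3), (12, 4), (12, 7), (13, 0), (13, 1), (13, 2), (13, 3), (13, 4), (13, 5), (13, 6), (13, 7), (15, 1), (15, 2), (15, 5), (15, 6)]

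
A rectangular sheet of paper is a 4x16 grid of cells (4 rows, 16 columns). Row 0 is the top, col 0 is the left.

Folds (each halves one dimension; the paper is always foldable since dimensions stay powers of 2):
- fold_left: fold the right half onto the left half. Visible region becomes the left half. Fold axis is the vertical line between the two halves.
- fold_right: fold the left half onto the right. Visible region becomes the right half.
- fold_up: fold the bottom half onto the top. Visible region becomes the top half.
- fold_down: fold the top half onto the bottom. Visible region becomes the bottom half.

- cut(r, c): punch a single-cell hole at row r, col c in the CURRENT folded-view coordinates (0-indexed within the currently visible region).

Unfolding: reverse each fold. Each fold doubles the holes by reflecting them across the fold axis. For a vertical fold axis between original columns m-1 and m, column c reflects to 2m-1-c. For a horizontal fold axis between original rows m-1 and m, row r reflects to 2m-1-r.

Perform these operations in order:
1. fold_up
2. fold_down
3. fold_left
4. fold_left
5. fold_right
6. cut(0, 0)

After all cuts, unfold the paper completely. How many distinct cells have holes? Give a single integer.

Answer: 32

Derivation:
Op 1 fold_up: fold axis h@2; visible region now rows[0,2) x cols[0,16) = 2x16
Op 2 fold_down: fold axis h@1; visible region now rows[1,2) x cols[0,16) = 1x16
Op 3 fold_left: fold axis v@8; visible region now rows[1,2) x cols[0,8) = 1x8
Op 4 fold_left: fold axis v@4; visible region now rows[1,2) x cols[0,4) = 1x4
Op 5 fold_right: fold axis v@2; visible region now rows[1,2) x cols[2,4) = 1x2
Op 6 cut(0, 0): punch at orig (1,2); cuts so far [(1, 2)]; region rows[1,2) x cols[2,4) = 1x2
Unfold 1 (reflect across v@2): 2 holes -> [(1, 1), (1, 2)]
Unfold 2 (reflect across v@4): 4 holes -> [(1, 1), (1, 2), (1, 5), (1, 6)]
Unfold 3 (reflect across v@8): 8 holes -> [(1, 1), (1, 2), (1, 5), (1, 6), (1, 9), (1, 10), (1, 13), (1, 14)]
Unfold 4 (reflect across h@1): 16 holes -> [(0, 1), (0, 2), (0, 5), (0, 6), (0, 9), (0, 10), (0, 13), (0, 14), (1, 1), (1, 2), (1, 5), (1, 6), (1, 9), (1, 10), (1, 13), (1, 14)]
Unfold 5 (reflect across h@2): 32 holes -> [(0, 1), (0, 2), (0, 5), (0, 6), (0, 9), (0, 10), (0, 13), (0, 14), (1, 1), (1, 2), (1, 5), (1, 6), (1, 9), (1, 10), (1, 13), (1, 14), (2, 1), (2, 2), (2, 5), (2, 6), (2, 9), (2, 10), (2, 13), (2, 14), (3, 1), (3, 2), (3, 5), (3, 6), (3, 9), (3, 10), (3, 13), (3, 14)]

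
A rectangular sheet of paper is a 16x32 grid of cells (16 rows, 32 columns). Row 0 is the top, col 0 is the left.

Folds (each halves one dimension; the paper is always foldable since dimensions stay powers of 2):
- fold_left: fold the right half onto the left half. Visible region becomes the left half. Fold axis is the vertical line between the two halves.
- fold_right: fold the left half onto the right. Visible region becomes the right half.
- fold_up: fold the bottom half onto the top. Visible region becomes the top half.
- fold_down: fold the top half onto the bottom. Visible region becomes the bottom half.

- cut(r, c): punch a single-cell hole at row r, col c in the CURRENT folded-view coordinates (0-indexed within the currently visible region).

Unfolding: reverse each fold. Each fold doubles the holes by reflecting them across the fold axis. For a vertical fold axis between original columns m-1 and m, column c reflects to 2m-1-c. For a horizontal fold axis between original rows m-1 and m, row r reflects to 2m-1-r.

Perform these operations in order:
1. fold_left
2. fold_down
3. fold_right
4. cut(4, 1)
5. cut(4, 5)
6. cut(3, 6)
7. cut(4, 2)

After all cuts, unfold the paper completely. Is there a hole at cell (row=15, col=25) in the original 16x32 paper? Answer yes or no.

Op 1 fold_left: fold axis v@16; visible region now rows[0,16) x cols[0,16) = 16x16
Op 2 fold_down: fold axis h@8; visible region now rows[8,16) x cols[0,16) = 8x16
Op 3 fold_right: fold axis v@8; visible region now rows[8,16) x cols[8,16) = 8x8
Op 4 cut(4, 1): punch at orig (12,9); cuts so far [(12, 9)]; region rows[8,16) x cols[8,16) = 8x8
Op 5 cut(4, 5): punch at orig (12,13); cuts so far [(12, 9), (12, 13)]; region rows[8,16) x cols[8,16) = 8x8
Op 6 cut(3, 6): punch at orig (11,14); cuts so far [(11, 14), (12, 9), (12, 13)]; region rows[8,16) x cols[8,16) = 8x8
Op 7 cut(4, 2): punch at orig (12,10); cuts so far [(11, 14), (12, 9), (12, 10), (12, 13)]; region rows[8,16) x cols[8,16) = 8x8
Unfold 1 (reflect across v@8): 8 holes -> [(11, 1), (11, 14), (12, 2), (12, 5), (12, 6), (12, 9), (12, 10), (12, 13)]
Unfold 2 (reflect across h@8): 16 holes -> [(3, 2), (3, 5), (3, 6), (3, 9), (3, 10), (3, 13), (4, 1), (4, 14), (11, 1), (11, 14), (12, 2), (12, 5), (12, 6), (12, 9), (12, 10), (12, 13)]
Unfold 3 (reflect across v@16): 32 holes -> [(3, 2), (3, 5), (3, 6), (3, 9), (3, 10), (3, 13), (3, 18), (3, 21), (3, 22), (3, 25), (3, 26), (3, 29), (4, 1), (4, 14), (4, 17), (4, 30), (11, 1), (11, 14), (11, 17), (11, 30), (12, 2), (12, 5), (12, 6), (12, 9), (12, 10), (12, 13), (12, 18), (12, 21), (12, 22), (12, 25), (12, 26), (12, 29)]
Holes: [(3, 2), (3, 5), (3, 6), (3, 9), (3, 10), (3, 13), (3, 18), (3, 21), (3, 22), (3, 25), (3, 26), (3, 29), (4, 1), (4, 14), (4, 17), (4, 30), (11, 1), (11, 14), (11, 17), (11, 30), (12, 2), (12, 5), (12, 6), (12, 9), (12, 10), (12, 13), (12, 18), (12, 21), (12, 22), (12, 25), (12, 26), (12, 29)]

Answer: no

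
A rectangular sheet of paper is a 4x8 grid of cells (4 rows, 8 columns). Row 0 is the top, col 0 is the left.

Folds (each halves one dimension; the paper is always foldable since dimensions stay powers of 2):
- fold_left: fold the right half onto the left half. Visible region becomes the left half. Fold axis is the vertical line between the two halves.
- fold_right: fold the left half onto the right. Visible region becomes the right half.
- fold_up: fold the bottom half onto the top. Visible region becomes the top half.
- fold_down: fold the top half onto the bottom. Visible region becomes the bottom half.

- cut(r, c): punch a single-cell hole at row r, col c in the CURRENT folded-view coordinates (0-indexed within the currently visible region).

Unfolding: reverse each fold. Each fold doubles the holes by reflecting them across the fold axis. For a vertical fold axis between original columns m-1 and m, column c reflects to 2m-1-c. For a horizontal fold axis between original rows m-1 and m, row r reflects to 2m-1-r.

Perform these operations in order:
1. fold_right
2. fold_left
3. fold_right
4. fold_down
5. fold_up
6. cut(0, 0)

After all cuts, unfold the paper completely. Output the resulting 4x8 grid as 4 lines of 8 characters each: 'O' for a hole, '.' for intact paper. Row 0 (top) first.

Op 1 fold_right: fold axis v@4; visible region now rows[0,4) x cols[4,8) = 4x4
Op 2 fold_left: fold axis v@6; visible region now rows[0,4) x cols[4,6) = 4x2
Op 3 fold_right: fold axis v@5; visible region now rows[0,4) x cols[5,6) = 4x1
Op 4 fold_down: fold axis h@2; visible region now rows[2,4) x cols[5,6) = 2x1
Op 5 fold_up: fold axis h@3; visible region now rows[2,3) x cols[5,6) = 1x1
Op 6 cut(0, 0): punch at orig (2,5); cuts so far [(2, 5)]; region rows[2,3) x cols[5,6) = 1x1
Unfold 1 (reflect across h@3): 2 holes -> [(2, 5), (3, 5)]
Unfold 2 (reflect across h@2): 4 holes -> [(0, 5), (1, 5), (2, 5), (3, 5)]
Unfold 3 (reflect across v@5): 8 holes -> [(0, 4), (0, 5), (1, 4), (1, 5), (2, 4), (2, 5), (3, 4), (3, 5)]
Unfold 4 (reflect across v@6): 16 holes -> [(0, 4), (0, 5), (0, 6), (0, 7), (1, 4), (1, 5), (1, 6), (1, 7), (2, 4), (2, 5), (2, 6), (2, 7), (3, 4), (3, 5), (3, 6), (3, 7)]
Unfold 5 (reflect across v@4): 32 holes -> [(0, 0), (0, 1), (0, 2), (0, 3), (0, 4), (0, 5), (0, 6), (0, 7), (1, 0), (1, 1), (1, 2), (1, 3), (1, 4), (1, 5), (1, 6), (1, 7), (2, 0), (2, 1), (2, 2), (2, 3), (2, 4), (2, 5), (2, 6), (2, 7), (3, 0), (3, 1), (3, 2), (3, 3), (3, 4), (3, 5), (3, 6), (3, 7)]

Answer: OOOOOOOO
OOOOOOOO
OOOOOOOO
OOOOOOOO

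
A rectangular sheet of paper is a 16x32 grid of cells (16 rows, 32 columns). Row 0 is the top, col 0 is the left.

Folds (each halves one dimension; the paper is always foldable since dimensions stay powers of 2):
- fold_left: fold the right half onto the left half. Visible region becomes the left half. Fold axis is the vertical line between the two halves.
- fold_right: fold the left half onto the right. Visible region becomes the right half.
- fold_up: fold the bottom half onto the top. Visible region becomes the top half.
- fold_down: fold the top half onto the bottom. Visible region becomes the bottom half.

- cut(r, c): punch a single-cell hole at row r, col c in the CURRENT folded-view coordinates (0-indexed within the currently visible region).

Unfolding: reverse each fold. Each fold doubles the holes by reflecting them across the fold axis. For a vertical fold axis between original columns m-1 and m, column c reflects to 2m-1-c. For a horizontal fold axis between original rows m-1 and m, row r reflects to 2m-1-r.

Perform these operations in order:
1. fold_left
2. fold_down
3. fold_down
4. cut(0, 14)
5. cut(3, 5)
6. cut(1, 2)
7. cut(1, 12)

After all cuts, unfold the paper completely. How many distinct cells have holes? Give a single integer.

Answer: 32

Derivation:
Op 1 fold_left: fold axis v@16; visible region now rows[0,16) x cols[0,16) = 16x16
Op 2 fold_down: fold axis h@8; visible region now rows[8,16) x cols[0,16) = 8x16
Op 3 fold_down: fold axis h@12; visible region now rows[12,16) x cols[0,16) = 4x16
Op 4 cut(0, 14): punch at orig (12,14); cuts so far [(12, 14)]; region rows[12,16) x cols[0,16) = 4x16
Op 5 cut(3, 5): punch at orig (15,5); cuts so far [(12, 14), (15, 5)]; region rows[12,16) x cols[0,16) = 4x16
Op 6 cut(1, 2): punch at orig (13,2); cuts so far [(12, 14), (13, 2), (15, 5)]; region rows[12,16) x cols[0,16) = 4x16
Op 7 cut(1, 12): punch at orig (13,12); cuts so far [(12, 14), (13, 2), (13, 12), (15, 5)]; region rows[12,16) x cols[0,16) = 4x16
Unfold 1 (reflect across h@12): 8 holes -> [(8, 5), (10, 2), (10, 12), (11, 14), (12, 14), (13, 2), (13, 12), (15, 5)]
Unfold 2 (reflect across h@8): 16 holes -> [(0, 5), (2, 2), (2, 12), (3, 14), (4, 14), (5, 2), (5, 12), (7, 5), (8, 5), (10, 2), (10, 12), (11, 14), (12, 14), (13, 2), (13, 12), (15, 5)]
Unfold 3 (reflect across v@16): 32 holes -> [(0, 5), (0, 26), (2, 2), (2, 12), (2, 19), (2, 29), (3, 14), (3, 17), (4, 14), (4, 17), (5, 2), (5, 12), (5, 19), (5, 29), (7, 5), (7, 26), (8, 5), (8, 26), (10, 2), (10, 12), (10, 19), (10, 29), (11, 14), (11, 17), (12, 14), (12, 17), (13, 2), (13, 12), (13, 19), (13, 29), (15, 5), (15, 26)]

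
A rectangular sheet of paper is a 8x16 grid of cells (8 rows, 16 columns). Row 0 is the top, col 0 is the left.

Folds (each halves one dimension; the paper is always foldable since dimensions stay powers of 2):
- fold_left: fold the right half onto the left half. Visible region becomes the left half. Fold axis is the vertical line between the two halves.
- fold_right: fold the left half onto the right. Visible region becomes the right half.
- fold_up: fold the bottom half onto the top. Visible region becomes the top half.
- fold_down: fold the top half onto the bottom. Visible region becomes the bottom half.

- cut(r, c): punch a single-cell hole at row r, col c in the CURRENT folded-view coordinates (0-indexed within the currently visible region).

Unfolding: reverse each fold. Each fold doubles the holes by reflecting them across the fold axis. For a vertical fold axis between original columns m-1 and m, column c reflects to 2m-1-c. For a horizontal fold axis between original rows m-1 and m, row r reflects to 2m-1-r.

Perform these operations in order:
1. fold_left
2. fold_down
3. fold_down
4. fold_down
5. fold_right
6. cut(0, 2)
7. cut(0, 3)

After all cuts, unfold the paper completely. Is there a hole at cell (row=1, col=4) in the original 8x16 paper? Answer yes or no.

Op 1 fold_left: fold axis v@8; visible region now rows[0,8) x cols[0,8) = 8x8
Op 2 fold_down: fold axis h@4; visible region now rows[4,8) x cols[0,8) = 4x8
Op 3 fold_down: fold axis h@6; visible region now rows[6,8) x cols[0,8) = 2x8
Op 4 fold_down: fold axis h@7; visible region now rows[7,8) x cols[0,8) = 1x8
Op 5 fold_right: fold axis v@4; visible region now rows[7,8) x cols[4,8) = 1x4
Op 6 cut(0, 2): punch at orig (7,6); cuts so far [(7, 6)]; region rows[7,8) x cols[4,8) = 1x4
Op 7 cut(0, 3): punch at orig (7,7); cuts so far [(7, 6), (7, 7)]; region rows[7,8) x cols[4,8) = 1x4
Unfold 1 (reflect across v@4): 4 holes -> [(7, 0), (7, 1), (7, 6), (7, 7)]
Unfold 2 (reflect across h@7): 8 holes -> [(6, 0), (6, 1), (6, 6), (6, 7), (7, 0), (7, 1), (7, 6), (7, 7)]
Unfold 3 (reflect across h@6): 16 holes -> [(4, 0), (4, 1), (4, 6), (4, 7), (5, 0), (5, 1), (5, 6), (5, 7), (6, 0), (6, 1), (6, 6), (6, 7), (7, 0), (7, 1), (7, 6), (7, 7)]
Unfold 4 (reflect across h@4): 32 holes -> [(0, 0), (0, 1), (0, 6), (0, 7), (1, 0), (1, 1), (1, 6), (1, 7), (2, 0), (2, 1), (2, 6), (2, 7), (3, 0), (3, 1), (3, 6), (3, 7), (4, 0), (4, 1), (4, 6), (4, 7), (5, 0), (5, 1), (5, 6), (5, 7), (6, 0), (6, 1), (6, 6), (6, 7), (7, 0), (7, 1), (7, 6), (7, 7)]
Unfold 5 (reflect across v@8): 64 holes -> [(0, 0), (0, 1), (0, 6), (0, 7), (0, 8), (0, 9), (0, 14), (0, 15), (1, 0), (1, 1), (1, 6), (1, 7), (1, 8), (1, 9), (1, 14), (1, 15), (2, 0), (2, 1), (2, 6), (2, 7), (2, 8), (2, 9), (2, 14), (2, 15), (3, 0), (3, 1), (3, 6), (3, 7), (3, 8), (3, 9), (3, 14), (3, 15), (4, 0), (4, 1), (4, 6), (4, 7), (4, 8), (4, 9), (4, 14), (4, 15), (5, 0), (5, 1), (5, 6), (5, 7), (5, 8), (5, 9), (5, 14), (5, 15), (6, 0), (6, 1), (6, 6), (6, 7), (6, 8), (6, 9), (6, 14), (6, 15), (7, 0), (7, 1), (7, 6), (7, 7), (7, 8), (7, 9), (7, 14), (7, 15)]
Holes: [(0, 0), (0, 1), (0, 6), (0, 7), (0, 8), (0, 9), (0, 14), (0, 15), (1, 0), (1, 1), (1, 6), (1, 7), (1, 8), (1, 9), (1, 14), (1, 15), (2, 0), (2, 1), (2, 6), (2, 7), (2, 8), (2, 9), (2, 14), (2, 15), (3, 0), (3, 1), (3, 6), (3, 7), (3, 8), (3, 9), (3, 14), (3, 15), (4, 0), (4, 1), (4, 6), (4, 7), (4, 8), (4, 9), (4, 14), (4, 15), (5, 0), (5, 1), (5, 6), (5, 7), (5, 8), (5, 9), (5, 14), (5, 15), (6, 0), (6, 1), (6, 6), (6, 7), (6, 8), (6, 9), (6, 14), (6, 15), (7, 0), (7, 1), (7, 6), (7, 7), (7, 8), (7, 9), (7, 14), (7, 15)]

Answer: no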